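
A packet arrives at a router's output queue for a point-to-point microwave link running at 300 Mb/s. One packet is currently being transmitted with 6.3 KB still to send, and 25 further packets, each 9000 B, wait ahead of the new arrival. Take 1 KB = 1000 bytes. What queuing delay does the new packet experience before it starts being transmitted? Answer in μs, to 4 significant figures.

Each queued packet: L/R = 72000/300000000 = 240 μs.
25 queued → 6000 μs.
Plus remaining 50400 bits of current packet: 168 μs.
Queuing delay = 6168 μs.

6168 μs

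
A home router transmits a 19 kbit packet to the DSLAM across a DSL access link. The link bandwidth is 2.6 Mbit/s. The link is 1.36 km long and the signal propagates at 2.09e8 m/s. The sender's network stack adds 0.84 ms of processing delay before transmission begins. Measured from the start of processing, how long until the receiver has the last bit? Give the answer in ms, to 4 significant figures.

L = 19000 bits.
Transmission delay = L/R = 19000 / 2600000 = 7.30769 ms.
Propagation delay = d/s = 1360 m / 209000000 m/s = 0.00650718 ms.
Plus processing delay 0.84 ms = 0.84 ms.
Total = 8.154 ms.

8.154 ms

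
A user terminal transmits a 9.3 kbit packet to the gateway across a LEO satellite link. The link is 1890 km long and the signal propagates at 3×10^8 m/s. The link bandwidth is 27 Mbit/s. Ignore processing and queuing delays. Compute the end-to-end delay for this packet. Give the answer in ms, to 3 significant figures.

L = 9300 bits.
Transmission delay = L/R = 9300 / 27000000 = 0.344444 ms.
Propagation delay = d/s = 1890000 m / 300000000 m/s = 6.3 ms.
Total = 6.64 ms.

6.64 ms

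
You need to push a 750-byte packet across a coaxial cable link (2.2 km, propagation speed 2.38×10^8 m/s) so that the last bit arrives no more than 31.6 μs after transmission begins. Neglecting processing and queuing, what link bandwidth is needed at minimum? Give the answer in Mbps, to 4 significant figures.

L = 6000 bits.
Propagation delay = 2200 / 238000000 = 9.2437 μs.
Transmission budget = 31.6 − 9.2437 = 22.3563 μs.
R ≥ L / t_tx = 6000 bits / 2.23563e-05 s = 268.4 Mbps.

268.4 Mbps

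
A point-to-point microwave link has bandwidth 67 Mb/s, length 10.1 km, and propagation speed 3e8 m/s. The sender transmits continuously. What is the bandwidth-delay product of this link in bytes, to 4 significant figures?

282.0 bytes

Propagation delay = 10100 / 300000000 = 3.36667e-05 s.
BDP = R × t_prop = 67000000 × 3.36667e-05 = 2255.67 bits.
In bytes: 2255.67/8 = 282.0 bytes.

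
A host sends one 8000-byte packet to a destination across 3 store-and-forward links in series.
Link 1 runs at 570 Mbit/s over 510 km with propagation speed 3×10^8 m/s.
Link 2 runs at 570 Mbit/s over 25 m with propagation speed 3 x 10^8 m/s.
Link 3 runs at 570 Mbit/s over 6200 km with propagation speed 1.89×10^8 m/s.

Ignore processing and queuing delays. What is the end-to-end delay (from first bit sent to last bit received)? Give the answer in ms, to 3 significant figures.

L = 8000 × 8 = 64000 bits.
Transmission delay per hop = L/R = 64000/570000000 = 0.112281 ms; 3 hops → 0.336842 ms.
Propagation delays (d/s per hop): 1.7, 8.33333e-05, 32.8042 ms; sum = 34.5043 ms.
End-to-end = 34.8 ms.

34.8 ms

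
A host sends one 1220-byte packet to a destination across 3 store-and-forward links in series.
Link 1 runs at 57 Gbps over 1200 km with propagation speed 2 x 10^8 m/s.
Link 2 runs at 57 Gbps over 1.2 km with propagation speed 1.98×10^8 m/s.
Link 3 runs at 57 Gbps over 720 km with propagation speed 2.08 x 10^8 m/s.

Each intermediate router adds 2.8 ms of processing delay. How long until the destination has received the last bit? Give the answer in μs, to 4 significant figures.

15070 μs

L = 1220 × 8 = 9760 bits.
Transmission delay per hop = L/R = 9760/57000000000 = 0.171228 μs; 3 hops → 0.513684 μs.
Propagation delays (d/s per hop): 6000, 6.06061, 3461.54 μs; sum = 9467.6 μs.
Processing at 2 router(s): 2 × 2.8 ms = 5600 μs.
End-to-end = 15070 μs.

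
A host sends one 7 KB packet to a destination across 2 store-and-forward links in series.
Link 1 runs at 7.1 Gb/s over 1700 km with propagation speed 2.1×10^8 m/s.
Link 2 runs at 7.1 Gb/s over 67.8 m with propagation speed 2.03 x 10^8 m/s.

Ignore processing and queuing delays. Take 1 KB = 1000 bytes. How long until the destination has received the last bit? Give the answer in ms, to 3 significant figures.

8.11 ms

L = 56000 bits.
Transmission delay per hop = L/R = 56000/7100000000 = 0.00788732 ms; 2 hops → 0.0157746 ms.
Propagation delays (d/s per hop): 8.09524, 0.00033399 ms; sum = 8.09557 ms.
End-to-end = 8.11 ms.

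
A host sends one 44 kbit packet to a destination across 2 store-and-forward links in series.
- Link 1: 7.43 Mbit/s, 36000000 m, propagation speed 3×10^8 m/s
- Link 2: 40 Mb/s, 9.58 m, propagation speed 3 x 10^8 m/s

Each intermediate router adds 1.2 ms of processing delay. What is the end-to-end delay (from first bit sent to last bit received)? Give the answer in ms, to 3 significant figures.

128 ms

L = 44000 bits.
Transmission delays (L/R per hop): 5.92194, 1.1 ms; sum = 7.02194 ms.
Propagation delays (d/s per hop): 120, 3.19333e-05 ms; sum = 120 ms.
Processing at 1 router(s): 1 × 1.2 ms = 1.2 ms.
End-to-end = 128 ms.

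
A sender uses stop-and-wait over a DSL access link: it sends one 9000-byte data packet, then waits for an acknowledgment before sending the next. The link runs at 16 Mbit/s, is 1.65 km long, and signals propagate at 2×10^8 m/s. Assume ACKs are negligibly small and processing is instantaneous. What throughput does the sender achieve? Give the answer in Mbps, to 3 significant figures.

t_tx = L/R = 72000/16000000 = 0.0045 s.
t_prop = 1650/200000000 = 8.25e-06 s; RTT = 1.65e-05 s.
Cycle = t_tx + RTT = 0.0045165 s.
Throughput = L / cycle = 72000 / 0.0045165 = 15.9 Mbps.

15.9 Mbps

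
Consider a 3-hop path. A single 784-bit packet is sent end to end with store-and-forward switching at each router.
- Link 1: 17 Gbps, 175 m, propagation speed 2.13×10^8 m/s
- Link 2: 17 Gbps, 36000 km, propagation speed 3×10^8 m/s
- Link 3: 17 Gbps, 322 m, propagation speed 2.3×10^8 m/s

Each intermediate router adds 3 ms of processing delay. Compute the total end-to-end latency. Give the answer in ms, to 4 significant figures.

126.0 ms

Transmission delay per hop = L/R = 784/17000000000 = 4.61176e-05 ms; 3 hops → 0.000138353 ms.
Propagation delays (d/s per hop): 0.000821596, 120, 0.0014 ms; sum = 120.002 ms.
Processing at 2 router(s): 2 × 3 ms = 6 ms.
End-to-end = 126.0 ms.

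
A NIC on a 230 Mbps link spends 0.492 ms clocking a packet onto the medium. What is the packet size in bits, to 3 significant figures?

113000 bits

L = R × t_tx = 230000000 b/s × 0.000492 s = 113160 bits.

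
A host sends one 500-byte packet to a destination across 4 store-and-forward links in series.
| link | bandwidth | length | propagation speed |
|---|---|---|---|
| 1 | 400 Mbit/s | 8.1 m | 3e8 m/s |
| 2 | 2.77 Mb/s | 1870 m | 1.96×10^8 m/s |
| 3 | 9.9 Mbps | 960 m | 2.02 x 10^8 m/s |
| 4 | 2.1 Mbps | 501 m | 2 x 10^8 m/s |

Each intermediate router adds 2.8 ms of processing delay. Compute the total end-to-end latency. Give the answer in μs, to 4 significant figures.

12180 μs

L = 500 × 8 = 4000 bits.
Transmission delays (L/R per hop): 10, 1444.04, 404.04, 1904.76 μs; sum = 3762.85 μs.
Propagation delays (d/s per hop): 0.027, 9.54082, 4.75248, 2.505 μs; sum = 16.8253 μs.
Processing at 3 router(s): 3 × 2.8 ms = 8400 μs.
End-to-end = 12180 μs.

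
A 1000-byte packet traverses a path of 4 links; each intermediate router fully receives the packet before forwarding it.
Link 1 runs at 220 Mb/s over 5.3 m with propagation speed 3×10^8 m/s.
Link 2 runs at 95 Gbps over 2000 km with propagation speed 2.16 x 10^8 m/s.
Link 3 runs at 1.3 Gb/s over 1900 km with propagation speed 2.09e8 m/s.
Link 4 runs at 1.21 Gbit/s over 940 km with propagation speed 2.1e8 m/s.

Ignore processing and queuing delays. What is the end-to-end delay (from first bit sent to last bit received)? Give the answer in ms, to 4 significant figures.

L = 1000 × 8 = 8000 bits.
Transmission delays (L/R per hop): 0.0363636, 8.42105e-05, 0.00615385, 0.00661157 ms; sum = 0.0492133 ms.
Propagation delays (d/s per hop): 1.76667e-05, 9.25926, 9.09091, 4.47619 ms; sum = 22.8264 ms.
End-to-end = 22.88 ms.

22.88 ms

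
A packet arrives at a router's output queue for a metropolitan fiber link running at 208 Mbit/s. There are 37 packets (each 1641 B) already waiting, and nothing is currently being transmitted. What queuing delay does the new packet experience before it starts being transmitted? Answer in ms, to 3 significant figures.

Each queued packet: L/R = 13128/208000000 = 0.0631154 ms.
37 queued → 2.33527 ms.
Queuing delay = 2.34 ms.

2.34 ms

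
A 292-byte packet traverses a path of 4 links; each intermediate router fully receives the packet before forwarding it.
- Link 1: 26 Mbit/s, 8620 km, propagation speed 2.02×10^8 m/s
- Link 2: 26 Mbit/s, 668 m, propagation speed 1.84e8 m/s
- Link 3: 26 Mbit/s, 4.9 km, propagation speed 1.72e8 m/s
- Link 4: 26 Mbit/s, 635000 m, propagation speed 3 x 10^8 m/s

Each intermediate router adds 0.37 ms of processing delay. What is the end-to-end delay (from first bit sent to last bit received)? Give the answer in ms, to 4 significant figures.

46.29 ms

L = 292 × 8 = 2336 bits.
Transmission delay per hop = L/R = 2336/26000000 = 0.0898462 ms; 4 hops → 0.359385 ms.
Propagation delays (d/s per hop): 42.6733, 0.00363043, 0.0284884, 2.11667 ms; sum = 44.8221 ms.
Processing at 3 router(s): 3 × 0.37 ms = 1.11 ms.
End-to-end = 46.29 ms.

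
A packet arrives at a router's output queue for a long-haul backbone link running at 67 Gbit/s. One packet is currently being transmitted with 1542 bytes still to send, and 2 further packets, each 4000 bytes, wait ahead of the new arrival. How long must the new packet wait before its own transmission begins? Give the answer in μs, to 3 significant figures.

1.14 μs

Each queued packet: L/R = 32000/67000000000 = 0.477612 μs.
2 queued → 0.955224 μs.
Plus remaining 12336 bits of current packet: 0.184119 μs.
Queuing delay = 1.14 μs.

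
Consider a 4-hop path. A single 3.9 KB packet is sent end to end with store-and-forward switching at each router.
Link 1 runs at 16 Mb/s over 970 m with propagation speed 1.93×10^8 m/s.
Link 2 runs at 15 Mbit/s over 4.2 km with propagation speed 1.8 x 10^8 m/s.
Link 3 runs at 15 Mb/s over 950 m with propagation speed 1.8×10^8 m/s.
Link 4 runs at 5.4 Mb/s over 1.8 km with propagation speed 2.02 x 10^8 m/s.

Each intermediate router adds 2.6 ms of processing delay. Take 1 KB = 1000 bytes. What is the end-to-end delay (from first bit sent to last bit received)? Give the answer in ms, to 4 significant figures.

L = 31200 bits.
Transmission delays (L/R per hop): 1.95, 2.08, 2.08, 5.77778 ms; sum = 11.8878 ms.
Propagation delays (d/s per hop): 0.00502591, 0.0233333, 0.00527778, 0.00891089 ms; sum = 0.0425479 ms.
Processing at 3 router(s): 3 × 2.6 ms = 7.8 ms.
End-to-end = 19.73 ms.

19.73 ms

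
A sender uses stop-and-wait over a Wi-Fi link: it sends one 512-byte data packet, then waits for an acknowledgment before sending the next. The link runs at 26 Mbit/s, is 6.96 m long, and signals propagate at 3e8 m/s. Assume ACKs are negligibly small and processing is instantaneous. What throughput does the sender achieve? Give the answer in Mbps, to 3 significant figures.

26.0 Mbps

t_tx = L/R = 4096/26000000 = 0.000157538 s.
t_prop = 6.96/300000000 = 2.32e-08 s; RTT = 4.64e-08 s.
Cycle = t_tx + RTT = 0.000157585 s.
Throughput = L / cycle = 4096 / 0.000157585 = 26.0 Mbps.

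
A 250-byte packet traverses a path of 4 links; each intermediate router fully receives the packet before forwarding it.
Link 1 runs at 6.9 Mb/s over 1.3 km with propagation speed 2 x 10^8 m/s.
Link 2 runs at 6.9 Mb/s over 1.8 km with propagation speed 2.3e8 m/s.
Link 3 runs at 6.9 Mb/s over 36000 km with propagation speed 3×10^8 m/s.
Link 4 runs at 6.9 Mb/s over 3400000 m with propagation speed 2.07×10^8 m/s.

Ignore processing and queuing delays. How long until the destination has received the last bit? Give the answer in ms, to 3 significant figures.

138 ms

L = 250 × 8 = 2000 bits.
Transmission delay per hop = L/R = 2000/6900000 = 0.289855 ms; 4 hops → 1.15942 ms.
Propagation delays (d/s per hop): 0.0065, 0.00782609, 120, 16.4251 ms; sum = 136.439 ms.
End-to-end = 138 ms.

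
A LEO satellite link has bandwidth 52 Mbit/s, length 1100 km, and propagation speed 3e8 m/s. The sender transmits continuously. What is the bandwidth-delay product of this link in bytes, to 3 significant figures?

23800 bytes

Propagation delay = 1100000 / 300000000 = 0.00366667 s.
BDP = R × t_prop = 52000000 × 0.00366667 = 190667 bits.
In bytes: 190667/8 = 23800 bytes.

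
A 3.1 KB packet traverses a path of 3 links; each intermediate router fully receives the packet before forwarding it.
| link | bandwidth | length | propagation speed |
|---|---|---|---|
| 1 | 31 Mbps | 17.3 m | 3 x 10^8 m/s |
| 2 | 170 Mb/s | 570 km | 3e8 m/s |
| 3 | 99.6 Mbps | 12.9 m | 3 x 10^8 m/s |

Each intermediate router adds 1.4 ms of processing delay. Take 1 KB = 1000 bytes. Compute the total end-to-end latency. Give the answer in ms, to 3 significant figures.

5.89 ms

L = 24800 bits.
Transmission delays (L/R per hop): 0.8, 0.145882, 0.248996 ms; sum = 1.19488 ms.
Propagation delays (d/s per hop): 5.76667e-05, 1.9, 4.3e-05 ms; sum = 1.9001 ms.
Processing at 2 router(s): 2 × 1.4 ms = 2.8 ms.
End-to-end = 5.89 ms.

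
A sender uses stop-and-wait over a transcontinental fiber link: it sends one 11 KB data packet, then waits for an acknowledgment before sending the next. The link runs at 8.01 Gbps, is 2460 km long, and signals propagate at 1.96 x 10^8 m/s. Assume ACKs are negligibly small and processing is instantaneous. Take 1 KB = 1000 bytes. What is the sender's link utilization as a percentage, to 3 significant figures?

t_tx = L/R = 88000/8010000000 = 1.09863e-05 s.
t_prop = 2460000/196000000 = 0.012551 s; RTT = 0.025102 s.
Cycle = t_tx + RTT = 0.025113 s.
Utilization = t_tx / cycle = 1.09863e-05/0.025113 = 0.0437 %.

0.0437 %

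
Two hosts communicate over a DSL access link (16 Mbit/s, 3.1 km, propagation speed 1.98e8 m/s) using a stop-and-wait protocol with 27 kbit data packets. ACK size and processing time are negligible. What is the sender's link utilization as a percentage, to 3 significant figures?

98.2 %

t_tx = L/R = 27000/16000000 = 0.0016875 s.
t_prop = 3100/198000000 = 1.56566e-05 s; RTT = 3.13131e-05 s.
Cycle = t_tx + RTT = 0.00171881 s.
Utilization = t_tx / cycle = 0.0016875/0.00171881 = 98.2 %.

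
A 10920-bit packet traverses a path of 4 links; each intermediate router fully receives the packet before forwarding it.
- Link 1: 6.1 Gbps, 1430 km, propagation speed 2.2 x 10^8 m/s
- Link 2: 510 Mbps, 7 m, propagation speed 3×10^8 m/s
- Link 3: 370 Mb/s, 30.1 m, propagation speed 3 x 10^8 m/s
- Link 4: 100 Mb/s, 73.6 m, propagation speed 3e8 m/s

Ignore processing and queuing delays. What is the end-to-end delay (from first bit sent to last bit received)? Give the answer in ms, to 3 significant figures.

6.66 ms

Transmission delays (L/R per hop): 0.00179016, 0.0214118, 0.0295135, 0.1092 ms; sum = 0.161915 ms.
Propagation delays (d/s per hop): 6.5, 2.33333e-05, 0.000100333, 0.000245333 ms; sum = 6.50037 ms.
End-to-end = 6.66 ms.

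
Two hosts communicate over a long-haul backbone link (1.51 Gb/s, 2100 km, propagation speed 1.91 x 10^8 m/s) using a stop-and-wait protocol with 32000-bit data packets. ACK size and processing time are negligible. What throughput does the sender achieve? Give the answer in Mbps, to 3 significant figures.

1.45 Mbps

t_tx = L/R = 32000/1510000000 = 2.11921e-05 s.
t_prop = 2100000/191000000 = 0.0109948 s; RTT = 0.0219895 s.
Cycle = t_tx + RTT = 0.0220107 s.
Throughput = L / cycle = 32000 / 0.0220107 = 1.45 Mbps.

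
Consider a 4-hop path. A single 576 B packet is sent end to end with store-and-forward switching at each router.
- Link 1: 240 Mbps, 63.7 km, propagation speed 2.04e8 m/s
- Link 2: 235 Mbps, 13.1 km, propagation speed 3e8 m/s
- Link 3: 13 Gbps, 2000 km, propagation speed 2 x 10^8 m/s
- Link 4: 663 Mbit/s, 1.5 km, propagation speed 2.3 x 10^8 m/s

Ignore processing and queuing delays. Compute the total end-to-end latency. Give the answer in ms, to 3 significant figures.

L = 576 × 8 = 4608 bits.
Transmission delays (L/R per hop): 0.0192, 0.0196085, 0.000354462, 0.00695023 ms; sum = 0.0461132 ms.
Propagation delays (d/s per hop): 0.312255, 0.0436667, 10, 0.00652174 ms; sum = 10.3624 ms.
End-to-end = 10.4 ms.

10.4 ms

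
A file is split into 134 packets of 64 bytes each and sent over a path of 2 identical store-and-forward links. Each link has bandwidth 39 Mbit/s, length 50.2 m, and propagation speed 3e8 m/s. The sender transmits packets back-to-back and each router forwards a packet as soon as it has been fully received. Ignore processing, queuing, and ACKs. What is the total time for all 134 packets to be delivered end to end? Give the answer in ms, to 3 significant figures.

1.77 ms

Per-hop transmission t_tx = L/R = 512/39000000 = 0.0131282 ms.
Per-hop propagation t_prop = 50.2/300000000 = 0.000167333 ms.
Pipeline fill: first packet needs 2·t_tx to clear all hops; remaining 133 packets each add one t_tx.
Total = (2+134-1)·t_tx + 2·t_prop = 135·0.0131282 + 2·0.000167333 = 1.77 ms.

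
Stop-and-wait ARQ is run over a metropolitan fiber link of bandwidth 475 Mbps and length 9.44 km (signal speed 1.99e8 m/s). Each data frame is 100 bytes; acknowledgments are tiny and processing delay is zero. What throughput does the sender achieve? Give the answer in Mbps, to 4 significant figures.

t_tx = L/R = 800/475000000 = 1.68421e-06 s.
t_prop = 9440/199000000 = 4.74372e-05 s; RTT = 9.48744e-05 s.
Cycle = t_tx + RTT = 9.65586e-05 s.
Throughput = L / cycle = 800 / 9.65586e-05 = 8.285 Mbps.

8.285 Mbps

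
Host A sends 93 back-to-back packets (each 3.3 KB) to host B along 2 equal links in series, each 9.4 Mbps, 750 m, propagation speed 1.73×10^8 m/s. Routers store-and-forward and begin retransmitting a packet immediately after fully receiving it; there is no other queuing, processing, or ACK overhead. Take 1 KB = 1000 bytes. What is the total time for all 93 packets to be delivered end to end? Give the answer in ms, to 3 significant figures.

264 ms

Per-hop transmission t_tx = L/R = 26400/9400000 = 2.80851 ms.
Per-hop propagation t_prop = 750/173000000 = 0.00433526 ms.
Pipeline fill: first packet needs 2·t_tx to clear all hops; remaining 92 packets each add one t_tx.
Total = (2+93-1)·t_tx + 2·t_prop = 94·2.80851 + 2·0.00433526 = 264 ms.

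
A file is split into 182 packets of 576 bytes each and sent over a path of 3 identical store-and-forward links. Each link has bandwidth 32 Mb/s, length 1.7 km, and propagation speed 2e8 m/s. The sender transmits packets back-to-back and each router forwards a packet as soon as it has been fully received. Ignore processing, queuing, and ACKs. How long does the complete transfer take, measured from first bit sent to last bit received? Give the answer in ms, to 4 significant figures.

Per-hop transmission t_tx = L/R = 4608/32000000 = 0.144 ms.
Per-hop propagation t_prop = 1700/200000000 = 0.0085 ms.
Pipeline fill: first packet needs 3·t_tx to clear all hops; remaining 181 packets each add one t_tx.
Total = (3+182-1)·t_tx + 3·t_prop = 184·0.144 + 3·0.0085 = 26.52 ms.

26.52 ms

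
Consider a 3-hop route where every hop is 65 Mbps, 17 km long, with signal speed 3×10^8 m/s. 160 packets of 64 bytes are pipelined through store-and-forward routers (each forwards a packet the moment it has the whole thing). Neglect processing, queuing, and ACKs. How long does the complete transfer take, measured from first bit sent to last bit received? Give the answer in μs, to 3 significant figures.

1450 μs

Per-hop transmission t_tx = L/R = 512/65000000 = 7.87692 μs.
Per-hop propagation t_prop = 17000/300000000 = 56.6667 μs.
Pipeline fill: first packet needs 3·t_tx to clear all hops; remaining 159 packets each add one t_tx.
Total = (3+160-1)·t_tx + 3·t_prop = 162·7.87692 + 3·56.6667 = 1450 μs.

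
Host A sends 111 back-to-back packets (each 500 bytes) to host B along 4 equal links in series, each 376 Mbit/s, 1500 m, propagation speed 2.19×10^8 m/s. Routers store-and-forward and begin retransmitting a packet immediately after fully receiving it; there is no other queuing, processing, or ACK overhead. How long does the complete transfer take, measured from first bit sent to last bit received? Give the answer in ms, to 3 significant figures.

1.24 ms

Per-hop transmission t_tx = L/R = 4000/376000000 = 0.0106383 ms.
Per-hop propagation t_prop = 1500/219000000 = 0.00684932 ms.
Pipeline fill: first packet needs 4·t_tx to clear all hops; remaining 110 packets each add one t_tx.
Total = (4+111-1)·t_tx + 4·t_prop = 114·0.0106383 + 4·0.00684932 = 1.24 ms.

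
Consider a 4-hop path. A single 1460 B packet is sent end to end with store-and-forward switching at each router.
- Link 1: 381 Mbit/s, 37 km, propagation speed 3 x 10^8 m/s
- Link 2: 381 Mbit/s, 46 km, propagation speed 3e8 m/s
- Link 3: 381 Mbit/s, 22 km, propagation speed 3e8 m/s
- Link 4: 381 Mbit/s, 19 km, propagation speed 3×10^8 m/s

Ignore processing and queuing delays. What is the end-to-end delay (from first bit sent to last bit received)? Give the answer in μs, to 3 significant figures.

L = 1460 × 8 = 11680 bits.
Transmission delay per hop = L/R = 11680/381000000 = 30.6562 μs; 4 hops → 122.625 μs.
Propagation delays (d/s per hop): 123.333, 153.333, 73.3333, 63.3333 μs; sum = 413.333 μs.
End-to-end = 536 μs.

536 μs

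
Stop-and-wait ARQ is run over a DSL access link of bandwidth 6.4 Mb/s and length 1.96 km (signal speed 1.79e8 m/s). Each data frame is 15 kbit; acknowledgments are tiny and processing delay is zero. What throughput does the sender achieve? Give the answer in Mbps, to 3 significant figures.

6.34 Mbps

t_tx = L/R = 15000/6400000 = 0.00234375 s.
t_prop = 1960/179000000 = 1.09497e-05 s; RTT = 2.18994e-05 s.
Cycle = t_tx + RTT = 0.00236565 s.
Throughput = L / cycle = 15000 / 0.00236565 = 6.34 Mbps.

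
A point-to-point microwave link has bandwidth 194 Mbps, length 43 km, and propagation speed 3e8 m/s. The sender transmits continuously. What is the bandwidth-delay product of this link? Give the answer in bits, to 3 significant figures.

27800 bits

Propagation delay = 43000 / 300000000 = 0.000143333 s.
BDP = R × t_prop = 194000000 × 0.000143333 = 27806.7 bits.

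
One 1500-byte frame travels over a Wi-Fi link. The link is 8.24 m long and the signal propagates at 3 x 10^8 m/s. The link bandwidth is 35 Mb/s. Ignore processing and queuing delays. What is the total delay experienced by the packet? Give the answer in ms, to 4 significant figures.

L = 1500 × 8 = 12000 bits.
Transmission delay = L/R = 12000 / 35000000 = 0.342857 ms.
Propagation delay = d/s = 8.24 m / 300000000 m/s = 2.74667e-05 ms.
Total = 0.3429 ms.

0.3429 ms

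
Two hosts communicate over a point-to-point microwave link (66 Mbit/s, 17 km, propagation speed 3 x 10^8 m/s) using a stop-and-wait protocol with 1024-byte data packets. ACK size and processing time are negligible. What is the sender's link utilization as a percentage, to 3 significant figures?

t_tx = L/R = 8192/66000000 = 0.000124121 s.
t_prop = 17000/300000000 = 5.66667e-05 s; RTT = 0.000113333 s.
Cycle = t_tx + RTT = 0.000237455 s.
Utilization = t_tx / cycle = 0.000124121/0.000237455 = 52.3 %.

52.3 %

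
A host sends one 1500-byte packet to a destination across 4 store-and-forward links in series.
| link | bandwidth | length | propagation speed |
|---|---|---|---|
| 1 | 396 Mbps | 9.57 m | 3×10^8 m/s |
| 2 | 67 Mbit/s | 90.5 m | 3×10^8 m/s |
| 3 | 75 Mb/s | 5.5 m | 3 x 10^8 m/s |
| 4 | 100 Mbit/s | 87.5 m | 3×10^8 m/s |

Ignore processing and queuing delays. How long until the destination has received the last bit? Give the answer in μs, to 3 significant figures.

490 μs

L = 1500 × 8 = 12000 bits.
Transmission delays (L/R per hop): 30.303, 179.104, 160, 120 μs; sum = 489.408 μs.
Propagation delays (d/s per hop): 0.0319, 0.301667, 0.0183333, 0.291667 μs; sum = 0.643567 μs.
End-to-end = 490 μs.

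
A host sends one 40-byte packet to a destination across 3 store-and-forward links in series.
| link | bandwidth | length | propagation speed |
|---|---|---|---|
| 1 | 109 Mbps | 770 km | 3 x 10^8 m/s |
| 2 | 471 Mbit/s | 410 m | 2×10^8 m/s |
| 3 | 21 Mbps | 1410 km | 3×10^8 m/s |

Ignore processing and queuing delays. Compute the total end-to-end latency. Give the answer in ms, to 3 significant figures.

7.29 ms

L = 40 × 8 = 320 bits.
Transmission delays (L/R per hop): 0.00293578, 0.000679406, 0.0152381 ms; sum = 0.0188533 ms.
Propagation delays (d/s per hop): 2.56667, 0.00205, 4.7 ms; sum = 7.26872 ms.
End-to-end = 7.29 ms.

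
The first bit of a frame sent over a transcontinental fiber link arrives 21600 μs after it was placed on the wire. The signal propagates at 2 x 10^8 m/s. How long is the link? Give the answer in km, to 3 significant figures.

4320 km

d = s × t_prop = 200000000 × 0.0216 = 4320 km.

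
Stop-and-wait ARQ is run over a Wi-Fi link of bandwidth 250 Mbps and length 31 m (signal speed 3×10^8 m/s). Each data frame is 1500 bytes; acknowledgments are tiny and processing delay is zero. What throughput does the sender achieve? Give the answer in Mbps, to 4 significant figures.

t_tx = L/R = 12000/250000000 = 4.8e-05 s.
t_prop = 31/300000000 = 1.03333e-07 s; RTT = 2.06667e-07 s.
Cycle = t_tx + RTT = 4.82067e-05 s.
Throughput = L / cycle = 12000 / 4.82067e-05 = 248.9 Mbps.

248.9 Mbps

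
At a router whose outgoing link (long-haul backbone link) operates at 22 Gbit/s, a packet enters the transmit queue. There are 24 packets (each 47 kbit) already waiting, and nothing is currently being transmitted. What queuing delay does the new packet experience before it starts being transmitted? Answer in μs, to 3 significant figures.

51.3 μs

Each queued packet: L/R = 47000/22000000000 = 2.13636 μs.
24 queued → 51.2727 μs.
Queuing delay = 51.3 μs.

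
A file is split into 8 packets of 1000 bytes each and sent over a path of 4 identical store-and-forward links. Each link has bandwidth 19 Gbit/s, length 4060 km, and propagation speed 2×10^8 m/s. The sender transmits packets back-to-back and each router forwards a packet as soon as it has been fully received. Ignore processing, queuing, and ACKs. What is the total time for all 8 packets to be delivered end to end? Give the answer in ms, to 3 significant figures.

Per-hop transmission t_tx = L/R = 8000/19000000000 = 0.000421053 ms.
Per-hop propagation t_prop = 4060000/200000000 = 20.3 ms.
Pipeline fill: first packet needs 4·t_tx to clear all hops; remaining 7 packets each add one t_tx.
Total = (4+8-1)·t_tx + 4·t_prop = 11·0.000421053 + 4·20.3 = 81.2 ms.

81.2 ms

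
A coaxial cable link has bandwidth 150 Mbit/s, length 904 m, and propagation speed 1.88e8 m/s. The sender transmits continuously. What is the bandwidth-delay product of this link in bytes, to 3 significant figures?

90.2 bytes

Propagation delay = 904 / 188000000 = 4.80851e-06 s.
BDP = R × t_prop = 150000000 × 4.80851e-06 = 721.277 bits.
In bytes: 721.277/8 = 90.2 bytes.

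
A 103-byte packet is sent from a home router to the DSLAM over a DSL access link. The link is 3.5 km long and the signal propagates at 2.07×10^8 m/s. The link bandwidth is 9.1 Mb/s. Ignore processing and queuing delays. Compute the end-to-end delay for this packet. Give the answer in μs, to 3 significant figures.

107 μs

L = 103 × 8 = 824 bits.
Transmission delay = L/R = 824 / 9100000 = 90.5495 μs.
Propagation delay = d/s = 3500 m / 2.07e+08 m/s = 16.9082 μs.
Total = 107 μs.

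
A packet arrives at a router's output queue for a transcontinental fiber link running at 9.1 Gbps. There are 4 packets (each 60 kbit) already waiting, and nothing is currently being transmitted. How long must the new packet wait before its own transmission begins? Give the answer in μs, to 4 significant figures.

Each queued packet: L/R = 60000/9100000000 = 6.59341 μs.
4 queued → 26.3736 μs.
Queuing delay = 26.37 μs.

26.37 μs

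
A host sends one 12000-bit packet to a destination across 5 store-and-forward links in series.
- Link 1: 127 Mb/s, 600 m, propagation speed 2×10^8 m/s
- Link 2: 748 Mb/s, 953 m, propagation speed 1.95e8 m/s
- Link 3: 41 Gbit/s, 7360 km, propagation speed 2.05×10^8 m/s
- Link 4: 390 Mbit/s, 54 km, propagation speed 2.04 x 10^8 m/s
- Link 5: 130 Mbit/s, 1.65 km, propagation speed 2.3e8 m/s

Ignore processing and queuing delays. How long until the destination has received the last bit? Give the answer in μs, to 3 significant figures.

36400 μs

Transmission delays (L/R per hop): 94.4882, 16.0428, 0.292683, 30.7692, 92.3077 μs; sum = 233.901 μs.
Propagation delays (d/s per hop): 3, 4.88718, 35902.4, 264.706, 7.17391 μs; sum = 36182.2 μs.
End-to-end = 36400 μs.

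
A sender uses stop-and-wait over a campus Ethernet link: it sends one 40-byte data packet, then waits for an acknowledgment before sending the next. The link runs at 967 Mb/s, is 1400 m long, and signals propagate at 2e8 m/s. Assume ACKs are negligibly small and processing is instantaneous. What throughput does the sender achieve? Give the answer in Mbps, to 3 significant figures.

t_tx = L/R = 320/967000000 = 3.3092e-07 s.
t_prop = 1400/200000000 = 7e-06 s; RTT = 1.4e-05 s.
Cycle = t_tx + RTT = 1.43309e-05 s.
Throughput = L / cycle = 320 / 1.43309e-05 = 22.3 Mbps.

22.3 Mbps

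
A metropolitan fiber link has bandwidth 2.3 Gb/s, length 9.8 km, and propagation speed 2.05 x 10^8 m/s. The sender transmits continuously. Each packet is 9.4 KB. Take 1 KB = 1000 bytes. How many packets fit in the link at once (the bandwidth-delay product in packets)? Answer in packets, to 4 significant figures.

Propagation delay = 9800 / 2.05e+08 = 4.78049e-05 s.
BDP = R × t_prop = 2300000000 × 4.78049e-05 = 109951 bits.
In packets of 75200 bits: 1.462 packets.

1.462 packets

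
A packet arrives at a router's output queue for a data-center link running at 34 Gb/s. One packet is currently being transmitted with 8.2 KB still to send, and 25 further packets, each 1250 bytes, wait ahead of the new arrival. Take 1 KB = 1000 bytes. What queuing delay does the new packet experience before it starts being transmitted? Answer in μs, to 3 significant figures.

Each queued packet: L/R = 10000/34000000000 = 0.294118 μs.
25 queued → 7.35294 μs.
Plus remaining 65600 bits of current packet: 1.92941 μs.
Queuing delay = 9.28 μs.

9.28 μs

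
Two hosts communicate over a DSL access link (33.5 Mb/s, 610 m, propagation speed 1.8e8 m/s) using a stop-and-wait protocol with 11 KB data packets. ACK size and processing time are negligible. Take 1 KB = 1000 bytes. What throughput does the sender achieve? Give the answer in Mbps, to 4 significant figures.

33.41 Mbps

t_tx = L/R = 88000/33500000 = 0.00262687 s.
t_prop = 610/180000000 = 3.38889e-06 s; RTT = 6.77778e-06 s.
Cycle = t_tx + RTT = 0.00263364 s.
Throughput = L / cycle = 88000 / 0.00263364 = 33.41 Mbps.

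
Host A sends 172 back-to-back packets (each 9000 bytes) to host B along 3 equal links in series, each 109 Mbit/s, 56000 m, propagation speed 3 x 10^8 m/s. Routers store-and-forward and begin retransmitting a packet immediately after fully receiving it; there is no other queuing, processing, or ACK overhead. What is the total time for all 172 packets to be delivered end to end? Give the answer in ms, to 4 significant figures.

115.5 ms

Per-hop transmission t_tx = L/R = 72000/109000000 = 0.66055 ms.
Per-hop propagation t_prop = 56000/300000000 = 0.186667 ms.
Pipeline fill: first packet needs 3·t_tx to clear all hops; remaining 171 packets each add one t_tx.
Total = (3+172-1)·t_tx + 3·t_prop = 174·0.66055 + 3·0.186667 = 115.5 ms.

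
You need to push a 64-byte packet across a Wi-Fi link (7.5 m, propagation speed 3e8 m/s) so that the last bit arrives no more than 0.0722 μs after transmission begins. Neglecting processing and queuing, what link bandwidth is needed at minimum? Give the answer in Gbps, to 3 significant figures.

10.8 Gbps

L = 512 bits.
Propagation delay = 7.5 / 300000000 = 0.025 μs.
Transmission budget = 0.0722 − 0.025 = 0.0472 μs.
R ≥ L / t_tx = 512 bits / 4.72e-08 s = 10.8 Gbps.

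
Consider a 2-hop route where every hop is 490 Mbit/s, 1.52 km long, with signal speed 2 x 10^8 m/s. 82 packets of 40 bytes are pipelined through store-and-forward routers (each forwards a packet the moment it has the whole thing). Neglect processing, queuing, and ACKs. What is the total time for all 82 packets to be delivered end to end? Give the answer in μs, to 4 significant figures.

Per-hop transmission t_tx = L/R = 320/490000000 = 0.653061 μs.
Per-hop propagation t_prop = 1520/200000000 = 7.6 μs.
Pipeline fill: first packet needs 2·t_tx to clear all hops; remaining 81 packets each add one t_tx.
Total = (2+82-1)·t_tx + 2·t_prop = 83·0.653061 + 2·7.6 = 69.40 μs.

69.40 μs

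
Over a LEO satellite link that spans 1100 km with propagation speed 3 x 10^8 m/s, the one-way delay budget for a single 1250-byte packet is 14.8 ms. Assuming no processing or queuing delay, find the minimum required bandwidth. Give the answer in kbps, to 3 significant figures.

898 kbps

L = 10000 bits.
Propagation delay = 1100000 / 300000000 = 3.66667 ms.
Transmission budget = 14.8 − 3.66667 = 11.1333 ms.
R ≥ L / t_tx = 10000 bits / 0.0111333 s = 898 kbps.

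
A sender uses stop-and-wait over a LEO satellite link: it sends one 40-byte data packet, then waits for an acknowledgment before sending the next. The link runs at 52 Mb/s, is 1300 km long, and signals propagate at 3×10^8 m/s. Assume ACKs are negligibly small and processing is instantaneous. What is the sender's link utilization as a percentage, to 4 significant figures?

t_tx = L/R = 320/52000000 = 6.15385e-06 s.
t_prop = 1300000/300000000 = 0.00433333 s; RTT = 0.00866667 s.
Cycle = t_tx + RTT = 0.00867282 s.
Utilization = t_tx / cycle = 6.15385e-06/0.00867282 = 0.07096 %.

0.07096 %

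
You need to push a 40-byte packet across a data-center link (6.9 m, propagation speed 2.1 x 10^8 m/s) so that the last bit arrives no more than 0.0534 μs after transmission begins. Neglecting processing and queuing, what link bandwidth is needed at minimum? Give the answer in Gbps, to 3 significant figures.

15.6 Gbps

L = 320 bits.
Propagation delay = 6.9 / 210000000 = 0.0328571 μs.
Transmission budget = 0.0534 − 0.0328571 = 0.0205429 μs.
R ≥ L / t_tx = 320 bits / 2.05429e-08 s = 15.6 Gbps.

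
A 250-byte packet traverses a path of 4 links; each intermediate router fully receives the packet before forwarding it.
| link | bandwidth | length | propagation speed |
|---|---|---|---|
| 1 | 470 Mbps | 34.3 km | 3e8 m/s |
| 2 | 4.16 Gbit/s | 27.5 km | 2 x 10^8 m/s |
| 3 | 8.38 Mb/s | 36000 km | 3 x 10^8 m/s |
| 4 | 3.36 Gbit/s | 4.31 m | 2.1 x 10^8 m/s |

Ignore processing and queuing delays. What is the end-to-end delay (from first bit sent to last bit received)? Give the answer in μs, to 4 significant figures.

120500 μs

L = 250 × 8 = 2000 bits.
Transmission delays (L/R per hop): 4.25532, 0.480769, 238.663, 0.595238 μs; sum = 243.995 μs.
Propagation delays (d/s per hop): 114.333, 137.5, 120000, 0.0205238 μs; sum = 120252 μs.
End-to-end = 120500 μs.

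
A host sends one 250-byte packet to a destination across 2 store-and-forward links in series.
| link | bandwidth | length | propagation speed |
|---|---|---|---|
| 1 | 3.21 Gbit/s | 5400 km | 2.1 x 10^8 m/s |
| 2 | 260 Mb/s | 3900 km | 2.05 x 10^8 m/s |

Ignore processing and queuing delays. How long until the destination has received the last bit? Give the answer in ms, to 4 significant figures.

L = 250 × 8 = 2000 bits.
Transmission delays (L/R per hop): 0.000623053, 0.00769231 ms; sum = 0.00831536 ms.
Propagation delays (d/s per hop): 25.7143, 19.0244 ms; sum = 44.7387 ms.
End-to-end = 44.75 ms.

44.75 ms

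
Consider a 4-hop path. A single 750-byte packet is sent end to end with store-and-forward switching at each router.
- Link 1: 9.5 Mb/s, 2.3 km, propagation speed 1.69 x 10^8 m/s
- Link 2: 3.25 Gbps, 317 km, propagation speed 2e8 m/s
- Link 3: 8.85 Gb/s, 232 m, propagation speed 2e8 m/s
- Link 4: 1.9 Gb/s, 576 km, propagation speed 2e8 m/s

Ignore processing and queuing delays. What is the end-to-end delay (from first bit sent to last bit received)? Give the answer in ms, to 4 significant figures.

L = 750 × 8 = 6000 bits.
Transmission delays (L/R per hop): 0.631579, 0.00184615, 0.000677966, 0.00315789 ms; sum = 0.637261 ms.
Propagation delays (d/s per hop): 0.0136095, 1.585, 0.00116, 2.88 ms; sum = 4.47977 ms.
End-to-end = 5.117 ms.

5.117 ms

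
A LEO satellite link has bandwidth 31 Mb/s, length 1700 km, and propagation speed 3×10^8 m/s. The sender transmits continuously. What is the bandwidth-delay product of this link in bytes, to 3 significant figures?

Propagation delay = 1700000 / 300000000 = 0.00566667 s.
BDP = R × t_prop = 31000000 × 0.00566667 = 175667 bits.
In bytes: 175667/8 = 22000 bytes.

22000 bytes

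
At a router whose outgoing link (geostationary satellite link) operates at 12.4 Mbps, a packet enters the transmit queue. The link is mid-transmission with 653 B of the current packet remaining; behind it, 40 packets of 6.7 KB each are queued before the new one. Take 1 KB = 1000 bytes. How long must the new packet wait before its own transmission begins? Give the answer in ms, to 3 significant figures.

173 ms

Each queued packet: L/R = 53600/12400000 = 4.32258 ms.
40 queued → 172.903 ms.
Plus remaining 5224 bits of current packet: 0.42129 ms.
Queuing delay = 173 ms.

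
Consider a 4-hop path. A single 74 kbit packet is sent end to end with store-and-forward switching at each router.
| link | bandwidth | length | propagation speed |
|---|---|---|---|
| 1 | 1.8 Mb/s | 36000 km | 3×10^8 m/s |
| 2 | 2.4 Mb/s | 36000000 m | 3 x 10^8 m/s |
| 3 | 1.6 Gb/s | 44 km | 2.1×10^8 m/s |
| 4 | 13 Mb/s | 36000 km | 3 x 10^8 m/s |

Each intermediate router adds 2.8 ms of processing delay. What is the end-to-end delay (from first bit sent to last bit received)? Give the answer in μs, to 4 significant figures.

446300 μs

L = 74000 bits.
Transmission delays (L/R per hop): 41111.1, 30833.3, 46.25, 5692.31 μs; sum = 77683 μs.
Propagation delays (d/s per hop): 120000, 120000, 209.524, 120000 μs; sum = 360210 μs.
Processing at 3 router(s): 3 × 2.8 ms = 8400 μs.
End-to-end = 446300 μs.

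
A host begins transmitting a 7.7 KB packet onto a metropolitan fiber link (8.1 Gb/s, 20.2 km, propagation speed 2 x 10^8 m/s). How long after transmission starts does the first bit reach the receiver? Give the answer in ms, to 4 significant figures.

0.1010 ms

First bit experiences only propagation delay: d/s = 20200/200000000 = 0.1010 ms.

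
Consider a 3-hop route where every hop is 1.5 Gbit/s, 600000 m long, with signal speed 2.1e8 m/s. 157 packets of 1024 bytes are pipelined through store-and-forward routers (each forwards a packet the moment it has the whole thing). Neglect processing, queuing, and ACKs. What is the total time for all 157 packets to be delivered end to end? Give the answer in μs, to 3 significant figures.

Per-hop transmission t_tx = L/R = 8192/1500000000 = 5.46133 μs.
Per-hop propagation t_prop = 600000/210000000 = 2857.14 μs.
Pipeline fill: first packet needs 3·t_tx to clear all hops; remaining 156 packets each add one t_tx.
Total = (3+157-1)·t_tx + 3·t_prop = 159·5.46133 + 3·2857.14 = 9440 μs.

9440 μs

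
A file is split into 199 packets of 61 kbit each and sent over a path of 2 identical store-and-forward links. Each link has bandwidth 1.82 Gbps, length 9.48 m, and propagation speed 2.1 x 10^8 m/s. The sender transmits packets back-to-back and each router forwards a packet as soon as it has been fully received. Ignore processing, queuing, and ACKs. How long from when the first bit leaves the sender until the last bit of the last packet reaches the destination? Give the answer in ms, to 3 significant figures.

Per-hop transmission t_tx = L/R = 61000/1820000000 = 0.0335165 ms.
Per-hop propagation t_prop = 9.48/210000000 = 4.51429e-05 ms.
Pipeline fill: first packet needs 2·t_tx to clear all hops; remaining 198 packets each add one t_tx.
Total = (2+199-1)·t_tx + 2·t_prop = 200·0.0335165 + 2·4.51429e-05 = 6.70 ms.

6.70 ms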